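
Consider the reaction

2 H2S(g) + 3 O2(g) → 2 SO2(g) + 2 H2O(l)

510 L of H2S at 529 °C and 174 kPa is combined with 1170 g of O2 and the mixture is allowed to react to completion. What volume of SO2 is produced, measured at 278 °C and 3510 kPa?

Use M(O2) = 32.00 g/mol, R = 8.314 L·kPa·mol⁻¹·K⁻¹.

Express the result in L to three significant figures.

17.4 L

n(H2S) = PV/RT = (174 × 510) / (8.314 × 802.15) = 13.31 mol
n(O2) = 1170 / 32.00 = 36.56 mol
For 13.31 mol H2S, stoichiometry requires (3/2) × 13.31 = 19.96 mol O2; 36.56 mol is available, so H2S is limiting.
n(SO2) = (2/2) × 13.31 = 13.31 mol
V(SO2) = nRT/P = 13.31 × 8.314 × 551.15 / 3510 = 17.38 L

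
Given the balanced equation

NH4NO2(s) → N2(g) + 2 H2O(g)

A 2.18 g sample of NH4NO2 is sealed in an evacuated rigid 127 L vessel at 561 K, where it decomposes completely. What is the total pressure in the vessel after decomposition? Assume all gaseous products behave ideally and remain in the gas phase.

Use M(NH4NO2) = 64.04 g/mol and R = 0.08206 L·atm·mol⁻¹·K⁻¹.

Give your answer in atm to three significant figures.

0.0370 atm

n(NH4NO2) = 2.18 / 64.04 = 0.03404 mol
n(gas produced) = (3/1) × 0.03404 = 0.1021 mol
P = nRT/V = 0.1021 × 0.08206 × 561 / 127 = 0.03701 atm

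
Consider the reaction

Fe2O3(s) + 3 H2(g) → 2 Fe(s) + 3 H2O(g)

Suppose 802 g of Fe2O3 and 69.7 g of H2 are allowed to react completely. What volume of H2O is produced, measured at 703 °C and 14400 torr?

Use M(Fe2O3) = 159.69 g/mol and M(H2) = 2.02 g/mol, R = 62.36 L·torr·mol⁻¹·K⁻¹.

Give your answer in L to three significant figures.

n(Fe2O3) = 802 / 159.69 = 5.022 mol
n(H2) = 69.7 / 2.02 = 34.50 mol
For 5.022 mol Fe2O3, stoichiometry requires (3/1) × 5.022 = 15.07 mol H2; 34.50 mol is available, so Fe2O3 is limiting.
n(H2O) = (3/1) × 5.022 = 15.07 mol
V(H2O) = nRT/P = 15.07 × 62.36 × 976.15 / 14400 = 63.70 L

63.7 L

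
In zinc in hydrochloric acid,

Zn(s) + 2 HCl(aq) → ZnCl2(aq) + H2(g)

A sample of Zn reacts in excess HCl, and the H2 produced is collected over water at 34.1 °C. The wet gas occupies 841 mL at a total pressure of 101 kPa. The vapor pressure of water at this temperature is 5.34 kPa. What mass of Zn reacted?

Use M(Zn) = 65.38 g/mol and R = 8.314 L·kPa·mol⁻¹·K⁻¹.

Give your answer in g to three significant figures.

2.06 g

P(H2) = 101 − 5.34 = 95.66 kPa
n(H2) = PV/RT = (95.66 × 0.8410) / (8.314 × 307.25) = 0.03149 mol
n(Zn) = (1/1) × 0.03149 = 0.03149 mol
m(Zn) = 0.03149 × 65.38 = 2.059 g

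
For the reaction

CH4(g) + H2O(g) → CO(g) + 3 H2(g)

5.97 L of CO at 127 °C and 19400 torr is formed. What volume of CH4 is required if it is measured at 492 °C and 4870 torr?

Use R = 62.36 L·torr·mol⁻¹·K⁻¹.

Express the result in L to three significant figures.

n(CO) = PV/RT = (19400 × 5.97) / (62.36 × 400.15) = 4.641 mol
n(CH4) = (1/1) × 4.641 = 4.641 mol
V = nRT/P = 4.641 × 62.36 × 765.15 / 4870 = 45.47 L

45.5 L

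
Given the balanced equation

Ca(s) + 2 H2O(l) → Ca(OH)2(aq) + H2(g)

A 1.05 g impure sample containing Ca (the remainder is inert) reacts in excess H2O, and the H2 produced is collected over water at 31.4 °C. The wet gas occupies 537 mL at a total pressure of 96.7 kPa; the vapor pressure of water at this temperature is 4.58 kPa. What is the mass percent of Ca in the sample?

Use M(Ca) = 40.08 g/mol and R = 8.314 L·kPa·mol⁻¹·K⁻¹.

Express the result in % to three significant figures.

74.6 %

P(H2) = 96.7 − 4.58 = 92.12 kPa
n(H2) = PV/RT = (92.12 × 0.5370) / (8.314 × 304.55) = 0.01954 mol
n(Ca) = (1/1) × 0.01954 = 0.01954 mol
m(Ca) = 0.01954 × 40.08 = 0.7832 g
%Ca = 0.7832 / 1.05 × 100 = 74.59%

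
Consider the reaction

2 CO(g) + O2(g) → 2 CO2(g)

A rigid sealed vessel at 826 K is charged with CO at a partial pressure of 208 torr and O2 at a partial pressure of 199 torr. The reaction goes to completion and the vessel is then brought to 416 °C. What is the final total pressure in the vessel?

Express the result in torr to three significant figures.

253 torr

With V and T fixed, P_i ∝ n_i, so the mole ratios apply directly to partial pressures at 826 K.
P(O2) required for 208 torr of CO = (1/2) × 208 = 104.0 torr; available 199 torr, so CO is limiting.
P(O2) remaining = 199 − (1/2) × 208 = 95.00 torr
P(gaseous products) = (2)/2 × 208 = 208.0 torr
P_total at 826 K = 95.00 + 208.0 = 303.0 torr
Scaling to 416 °C: P = 303.0 × 689.15/826 = 252.8 torr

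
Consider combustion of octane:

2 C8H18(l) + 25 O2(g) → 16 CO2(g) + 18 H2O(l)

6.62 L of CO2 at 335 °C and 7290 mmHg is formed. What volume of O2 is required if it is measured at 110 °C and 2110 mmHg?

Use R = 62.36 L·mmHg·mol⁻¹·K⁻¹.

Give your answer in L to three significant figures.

n(CO2) = PV/RT = (7290 × 6.62) / (62.36 × 608.15) = 1.273 mol
n(O2) = (25/16) × 1.273 = 1.989 mol
V = nRT/P = 1.989 × 62.36 × 383.15 / 2110 = 22.52 L

22.5 L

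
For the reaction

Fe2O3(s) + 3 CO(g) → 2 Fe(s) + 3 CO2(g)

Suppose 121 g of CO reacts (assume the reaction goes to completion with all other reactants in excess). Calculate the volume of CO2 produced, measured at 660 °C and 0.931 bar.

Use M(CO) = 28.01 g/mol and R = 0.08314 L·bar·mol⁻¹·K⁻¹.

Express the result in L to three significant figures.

n(CO) = 121.0 / 28.01 = 4.320 mol
n(CO2) = (3/3) × 4.320 = 4.320 mol
V = nRT/P = 4.320 × 0.08314 × 933.15 / 0.931 = 360.0 L

360 L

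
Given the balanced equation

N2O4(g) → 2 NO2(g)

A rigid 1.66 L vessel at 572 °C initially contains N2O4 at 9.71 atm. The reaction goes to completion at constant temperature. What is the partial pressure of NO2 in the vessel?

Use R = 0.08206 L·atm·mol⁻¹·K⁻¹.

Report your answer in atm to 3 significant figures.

19.4 atm

n(N2O4)₀ = PV/RT = (9.71 × 1.66) / (0.08206 × 845.15) = 0.2324 mol
n(NO2) = (2/1) × 0.2324 = 0.4648 mol
P(NO2) = nRT/V = 0.4648 × 0.08206 × 845.15 / 1.66 = 19.42 atm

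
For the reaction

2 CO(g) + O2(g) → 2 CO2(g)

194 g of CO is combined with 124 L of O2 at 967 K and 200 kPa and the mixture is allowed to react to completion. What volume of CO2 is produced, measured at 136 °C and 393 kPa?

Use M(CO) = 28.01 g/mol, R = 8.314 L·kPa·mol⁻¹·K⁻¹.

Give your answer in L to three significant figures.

n(CO) = 194 / 28.01 = 6.926 mol
n(O2) = PV/RT = (200 × 124) / (8.314 × 967) = 3.085 mol
For 6.926 mol CO, stoichiometry requires (1/2) × 6.926 = 3.463 mol O2; 3.085 mol is available, so O2 is limiting.
n(CO2) = (2/1) × 3.085 = 6.170 mol
V(CO2) = nRT/P = 6.170 × 8.314 × 409.15 / 393 = 53.41 L

53.4 L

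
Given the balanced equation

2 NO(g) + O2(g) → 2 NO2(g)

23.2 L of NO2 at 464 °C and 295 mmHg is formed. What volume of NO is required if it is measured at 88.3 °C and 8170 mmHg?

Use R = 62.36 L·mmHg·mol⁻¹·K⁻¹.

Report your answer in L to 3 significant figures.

0.411 L

n(NO2) = PV/RT = (295 × 23.2) / (62.36 × 737.15) = 0.1489 mol
n(NO) = (2/2) × 0.1489 = 0.1489 mol
V = nRT/P = 0.1489 × 62.36 × 361.45 / 8170 = 0.4108 L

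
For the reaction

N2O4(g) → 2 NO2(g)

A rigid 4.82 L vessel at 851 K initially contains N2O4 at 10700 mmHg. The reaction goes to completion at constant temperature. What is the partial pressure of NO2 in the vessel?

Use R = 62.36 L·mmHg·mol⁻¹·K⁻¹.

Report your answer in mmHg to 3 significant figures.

n(N2O4)₀ = PV/RT = (10700 × 4.82) / (62.36 × 851) = 0.9718 mol
n(NO2) = (2/1) × 0.9718 = 1.944 mol
P(NO2) = nRT/V = 1.944 × 62.36 × 851 / 4.82 = 21400 mmHg

21400 mmHg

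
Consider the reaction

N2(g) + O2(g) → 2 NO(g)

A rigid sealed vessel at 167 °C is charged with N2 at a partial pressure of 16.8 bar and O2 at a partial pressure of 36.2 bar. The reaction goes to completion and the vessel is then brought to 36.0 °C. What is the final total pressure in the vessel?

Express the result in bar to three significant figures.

At constant V, partial pressures at 167 °C are proportional to moles, so apply stoichiometry directly to pressures.
P(O2) required for 16.8 bar of N2 = (1/1) × 16.8 = 16.80 bar; available 36.2 bar, so N2 is limiting.
P(O2) remaining = 36.2 − (1/1) × 16.8 = 19.40 bar
P(gaseous products) = (2)/1 × 16.8 = 33.60 bar
P_total at 167 °C = 19.40 + 33.60 = 53.00 bar
Scaling to 36.0 °C: P = 53.00 × 309.15/440.15 = 37.23 bar

37.2 bar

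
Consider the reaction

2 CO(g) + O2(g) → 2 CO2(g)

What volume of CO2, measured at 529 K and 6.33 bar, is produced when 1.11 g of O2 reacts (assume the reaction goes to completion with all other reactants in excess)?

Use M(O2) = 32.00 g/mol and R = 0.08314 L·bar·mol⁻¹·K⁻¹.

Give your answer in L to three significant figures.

0.482 L

n(O2) = 1.110 / 32.00 = 0.03469 mol
n(CO2) = (2/1) × 0.03469 = 0.06938 mol
V = nRT/P = 0.06938 × 0.08314 × 529 / 6.33 = 0.4821 L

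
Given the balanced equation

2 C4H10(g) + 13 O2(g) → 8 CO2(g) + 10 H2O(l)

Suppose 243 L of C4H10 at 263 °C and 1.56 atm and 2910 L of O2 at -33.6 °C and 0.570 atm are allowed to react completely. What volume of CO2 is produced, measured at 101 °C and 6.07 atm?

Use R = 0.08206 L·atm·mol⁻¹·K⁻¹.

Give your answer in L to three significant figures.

n(C4H10) = PV/RT = (1.56 × 243) / (0.08206 × 536.15) = 8.616 mol
n(O2) = PV/RT = (0.570 × 2910) / (0.08206 × 239.55) = 84.38 mol
For 8.616 mol C4H10, stoichiometry requires (13/2) × 8.616 = 56.00 mol O2; 84.38 mol is available, so C4H10 is limiting.
n(CO2) = (8/2) × 8.616 = 34.46 mol
V(CO2) = nRT/P = 34.46 × 0.08206 × 374.15 / 6.07 = 174.3 L

174 L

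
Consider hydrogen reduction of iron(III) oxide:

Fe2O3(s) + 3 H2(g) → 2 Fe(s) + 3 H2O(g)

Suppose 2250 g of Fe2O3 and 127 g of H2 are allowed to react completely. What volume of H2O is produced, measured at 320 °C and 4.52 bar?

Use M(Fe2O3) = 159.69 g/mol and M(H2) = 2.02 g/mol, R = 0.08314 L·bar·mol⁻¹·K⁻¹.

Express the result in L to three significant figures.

n(Fe2O3) = 2250 / 159.69 = 14.09 mol
n(H2) = 127 / 2.02 = 62.87 mol
For 14.09 mol Fe2O3, stoichiometry requires (3/1) × 14.09 = 42.27 mol H2; 62.87 mol is available, so Fe2O3 is limiting.
n(H2O) = (3/1) × 14.09 = 42.27 mol
V(H2O) = nRT/P = 42.27 × 0.08314 × 593.15 / 4.52 = 461.2 L

461 L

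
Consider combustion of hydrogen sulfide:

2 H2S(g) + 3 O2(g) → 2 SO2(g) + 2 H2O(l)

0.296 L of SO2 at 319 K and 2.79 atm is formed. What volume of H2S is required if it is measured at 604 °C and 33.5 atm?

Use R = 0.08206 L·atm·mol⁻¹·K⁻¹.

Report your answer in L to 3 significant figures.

0.0678 L

n(SO2) = PV/RT = (2.79 × 0.296) / (0.08206 × 319) = 0.03155 mol
n(H2S) = (2/2) × 0.03155 = 0.03155 mol
V = nRT/P = 0.03155 × 0.08206 × 877.15 / 33.5 = 0.06779 L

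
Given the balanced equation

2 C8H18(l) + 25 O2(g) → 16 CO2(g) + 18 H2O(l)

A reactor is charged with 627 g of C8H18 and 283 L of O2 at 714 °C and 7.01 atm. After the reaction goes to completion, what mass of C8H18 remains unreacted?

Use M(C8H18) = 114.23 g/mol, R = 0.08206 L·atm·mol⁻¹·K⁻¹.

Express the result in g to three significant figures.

n(C8H18) = 627 / 114.23 = 5.489 mol
n(O2) = PV/RT = (7.01 × 283) / (0.08206 × 987.15) = 24.49 mol
For 5.489 mol C8H18, stoichiometry requires (25/2) × 5.489 = 68.61 mol O2; 24.49 mol is available, so O2 is limiting.
n(C8H18) consumed = (2/25) × 24.49 = 1.959 mol; remaining = 5.489 − 1.959 = 3.530 mol
m(C8H18) = 3.530 × 114.23 = 403.2 g

403 g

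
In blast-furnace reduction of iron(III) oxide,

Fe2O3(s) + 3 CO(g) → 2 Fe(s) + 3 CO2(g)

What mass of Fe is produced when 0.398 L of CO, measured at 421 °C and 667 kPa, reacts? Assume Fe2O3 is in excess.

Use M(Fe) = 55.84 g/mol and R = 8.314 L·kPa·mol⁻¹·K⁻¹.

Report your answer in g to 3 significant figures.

n(CO) = PV/RT = (667 × 0.398) / (8.314 × 694.15) = 0.04600 mol
n(Fe) = (2/3) × 0.04600 = 0.03067 mol
m(Fe) = 0.03067 × 55.84 = 1.713 g

1.71 g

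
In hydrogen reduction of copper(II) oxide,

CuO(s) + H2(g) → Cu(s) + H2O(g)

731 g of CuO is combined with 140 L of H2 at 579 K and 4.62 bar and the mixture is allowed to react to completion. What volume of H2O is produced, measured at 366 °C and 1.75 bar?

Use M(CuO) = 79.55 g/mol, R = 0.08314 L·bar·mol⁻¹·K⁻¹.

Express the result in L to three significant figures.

279 L

n(CuO) = 731 / 79.55 = 9.189 mol
n(H2) = PV/RT = (4.62 × 140) / (0.08314 × 579) = 13.44 mol
For 9.189 mol CuO, stoichiometry requires (1/1) × 9.189 = 9.189 mol H2; 13.44 mol is available, so CuO is limiting.
n(H2O) = (1/1) × 9.189 = 9.189 mol
V(H2O) = nRT/P = 9.189 × 0.08314 × 639.15 / 1.75 = 279.0 L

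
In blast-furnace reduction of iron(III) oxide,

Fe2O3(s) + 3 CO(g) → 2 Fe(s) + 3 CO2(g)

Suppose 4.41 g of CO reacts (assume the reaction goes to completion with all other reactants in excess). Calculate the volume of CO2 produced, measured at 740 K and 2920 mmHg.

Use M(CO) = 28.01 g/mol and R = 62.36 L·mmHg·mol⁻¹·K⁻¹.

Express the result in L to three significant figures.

2.49 L

n(CO) = 4.410 / 28.01 = 0.1574 mol
n(CO2) = (3/3) × 0.1574 = 0.1574 mol
V = nRT/P = 0.1574 × 62.36 × 740 / 2920 = 2.487 L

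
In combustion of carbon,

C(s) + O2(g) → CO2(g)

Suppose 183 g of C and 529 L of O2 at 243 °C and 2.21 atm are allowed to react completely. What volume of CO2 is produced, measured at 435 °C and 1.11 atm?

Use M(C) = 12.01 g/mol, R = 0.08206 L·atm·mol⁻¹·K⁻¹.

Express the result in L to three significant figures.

798 L

n(C) = 183 / 12.01 = 15.24 mol
n(O2) = PV/RT = (2.21 × 529) / (0.08206 × 516.15) = 27.60 mol
For 15.24 mol C, stoichiometry requires (1/1) × 15.24 = 15.24 mol O2; 27.60 mol is available, so C is limiting.
n(CO2) = (1/1) × 15.24 = 15.24 mol
V(CO2) = nRT/P = 15.24 × 0.08206 × 708.15 / 1.11 = 797.8 L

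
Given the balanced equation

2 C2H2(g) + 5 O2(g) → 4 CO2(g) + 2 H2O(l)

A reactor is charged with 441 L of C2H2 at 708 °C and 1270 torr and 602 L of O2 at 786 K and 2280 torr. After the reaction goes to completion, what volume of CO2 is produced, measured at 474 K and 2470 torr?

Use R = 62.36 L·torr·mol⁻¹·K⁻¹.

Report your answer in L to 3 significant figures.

n(C2H2) = PV/RT = (1270 × 441) / (62.36 × 981.15) = 9.154 mol
n(O2) = PV/RT = (2280 × 602) / (62.36 × 786) = 28.00 mol
For 9.154 mol C2H2, stoichiometry requires (5/2) × 9.154 = 22.88 mol O2; 28.00 mol is available, so C2H2 is limiting.
n(CO2) = (4/2) × 9.154 = 18.31 mol
V(CO2) = nRT/P = 18.31 × 62.36 × 474 / 2470 = 219.1 L

219 L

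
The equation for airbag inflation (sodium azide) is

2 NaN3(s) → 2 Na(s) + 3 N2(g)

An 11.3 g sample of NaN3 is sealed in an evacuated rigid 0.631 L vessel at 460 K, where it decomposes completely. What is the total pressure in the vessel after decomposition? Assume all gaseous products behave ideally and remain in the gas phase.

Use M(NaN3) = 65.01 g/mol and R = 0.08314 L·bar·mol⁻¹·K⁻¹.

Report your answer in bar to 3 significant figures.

15.8 bar

n(NaN3) = 11.3 / 65.01 = 0.1738 mol
n(gas produced) = (3/2) × 0.1738 = 0.2607 mol
P = nRT/V = 0.2607 × 0.08314 × 460 / 0.631 = 15.80 bar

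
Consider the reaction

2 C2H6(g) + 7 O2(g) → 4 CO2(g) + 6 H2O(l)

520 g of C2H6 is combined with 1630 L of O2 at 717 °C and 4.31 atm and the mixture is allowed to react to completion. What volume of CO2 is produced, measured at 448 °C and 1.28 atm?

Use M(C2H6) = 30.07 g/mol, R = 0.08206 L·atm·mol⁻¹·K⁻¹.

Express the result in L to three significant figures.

1600 L

n(C2H6) = 520 / 30.07 = 17.29 mol
n(O2) = PV/RT = (4.31 × 1630) / (0.08206 × 990.15) = 86.46 mol
For 17.29 mol C2H6, stoichiometry requires (7/2) × 17.29 = 60.52 mol O2; 86.46 mol is available, so C2H6 is limiting.
n(CO2) = (4/2) × 17.29 = 34.58 mol
V(CO2) = nRT/P = 34.58 × 0.08206 × 721.15 / 1.28 = 1599 L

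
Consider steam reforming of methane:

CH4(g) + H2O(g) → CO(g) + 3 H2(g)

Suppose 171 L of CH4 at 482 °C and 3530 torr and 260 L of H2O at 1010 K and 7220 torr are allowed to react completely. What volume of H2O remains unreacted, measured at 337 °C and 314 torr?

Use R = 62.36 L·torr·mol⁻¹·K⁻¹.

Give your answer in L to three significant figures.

2060 L

n(CH4) = PV/RT = (3530 × 171) / (62.36 × 755.15) = 12.82 mol
n(H2O) = PV/RT = (7220 × 260) / (62.36 × 1010) = 29.80 mol
For 12.82 mol CH4, stoichiometry requires (1/1) × 12.82 = 12.82 mol H2O; 29.80 mol is available, so CH4 is limiting.
n(H2O) consumed = (1/1) × 12.82 = 12.82 mol; remaining = 29.80 − 12.82 = 16.98 mol
V(H2O) = nRT/P = 16.98 × 62.36 × 610.15 / 314 = 2058 L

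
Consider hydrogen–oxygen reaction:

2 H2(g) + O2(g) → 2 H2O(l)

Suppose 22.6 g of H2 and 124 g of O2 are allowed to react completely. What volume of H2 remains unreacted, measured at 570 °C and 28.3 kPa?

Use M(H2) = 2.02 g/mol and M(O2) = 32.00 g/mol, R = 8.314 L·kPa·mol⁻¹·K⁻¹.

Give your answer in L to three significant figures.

852 L

n(H2) = 22.6 / 2.02 = 11.19 mol
n(O2) = 124 / 32.00 = 3.875 mol
For 11.19 mol H2, stoichiometry requires (1/2) × 11.19 = 5.595 mol O2; 3.875 mol is available, so O2 is limiting.
n(H2) consumed = (2/1) × 3.875 = 7.750 mol; remaining = 11.19 − 7.750 = 3.440 mol
V(H2) = nRT/P = 3.440 × 8.314 × 843.15 / 28.3 = 852.1 L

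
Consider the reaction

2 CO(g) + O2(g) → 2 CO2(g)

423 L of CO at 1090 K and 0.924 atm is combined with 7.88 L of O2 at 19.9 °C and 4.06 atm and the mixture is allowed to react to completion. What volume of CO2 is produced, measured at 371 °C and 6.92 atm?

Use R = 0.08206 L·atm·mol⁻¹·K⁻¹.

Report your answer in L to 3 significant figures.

n(CO) = PV/RT = (0.924 × 423) / (0.08206 × 1090) = 4.370 mol
n(O2) = PV/RT = (4.06 × 7.88) / (0.08206 × 293.05) = 1.330 mol
For 4.370 mol CO, stoichiometry requires (1/2) × 4.370 = 2.185 mol O2; 1.330 mol is available, so O2 is limiting.
n(CO2) = (2/1) × 1.330 = 2.660 mol
V(CO2) = nRT/P = 2.660 × 0.08206 × 644.15 / 6.92 = 20.32 L

20.3 L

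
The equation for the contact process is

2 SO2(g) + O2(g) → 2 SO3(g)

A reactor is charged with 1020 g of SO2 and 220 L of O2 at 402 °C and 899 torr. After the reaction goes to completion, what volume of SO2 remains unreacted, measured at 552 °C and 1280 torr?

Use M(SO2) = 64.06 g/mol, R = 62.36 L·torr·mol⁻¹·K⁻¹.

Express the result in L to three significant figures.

262 L

n(SO2) = 1020 / 64.06 = 15.92 mol
n(O2) = PV/RT = (899 × 220) / (62.36 × 675.15) = 4.698 mol
For 15.92 mol SO2, stoichiometry requires (1/2) × 15.92 = 7.960 mol O2; 4.698 mol is available, so O2 is limiting.
n(SO2) consumed = (2/1) × 4.698 = 9.396 mol; remaining = 15.92 − 9.396 = 6.524 mol
V(SO2) = nRT/P = 6.524 × 62.36 × 825.15 / 1280 = 262.3 L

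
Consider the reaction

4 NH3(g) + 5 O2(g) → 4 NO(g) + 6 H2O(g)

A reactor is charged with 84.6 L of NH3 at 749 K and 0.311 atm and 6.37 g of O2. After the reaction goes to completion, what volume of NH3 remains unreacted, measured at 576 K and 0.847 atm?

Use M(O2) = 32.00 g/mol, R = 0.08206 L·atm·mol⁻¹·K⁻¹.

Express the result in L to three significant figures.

n(NH3) = PV/RT = (0.311 × 84.6) / (0.08206 × 749) = 0.4281 mol
n(O2) = 6.37 / 32.00 = 0.1991 mol
For 0.4281 mol NH3, stoichiometry requires (5/4) × 0.4281 = 0.5351 mol O2; 0.1991 mol is available, so O2 is limiting.
n(NH3) consumed = (4/5) × 0.1991 = 0.1593 mol; remaining = 0.4281 − 0.1593 = 0.2688 mol
V(NH3) = nRT/P = 0.2688 × 0.08206 × 576 / 0.847 = 15.00 L

15.0 L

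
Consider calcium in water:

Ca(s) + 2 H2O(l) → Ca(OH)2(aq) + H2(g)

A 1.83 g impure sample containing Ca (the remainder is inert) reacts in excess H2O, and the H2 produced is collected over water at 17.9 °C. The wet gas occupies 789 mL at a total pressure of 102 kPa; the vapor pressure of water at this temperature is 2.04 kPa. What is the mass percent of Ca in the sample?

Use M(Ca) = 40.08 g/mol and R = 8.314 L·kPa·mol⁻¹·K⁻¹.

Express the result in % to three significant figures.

P(H2) = 102 − 2.04 = 99.96 kPa
n(H2) = PV/RT = (99.96 × 0.7890) / (8.314 × 291.05) = 0.03259 mol
n(Ca) = (1/1) × 0.03259 = 0.03259 mol
m(Ca) = 0.03259 × 40.08 = 1.306 g
%Ca = 1.306 / 1.83 × 100 = 71.37%

71.4 %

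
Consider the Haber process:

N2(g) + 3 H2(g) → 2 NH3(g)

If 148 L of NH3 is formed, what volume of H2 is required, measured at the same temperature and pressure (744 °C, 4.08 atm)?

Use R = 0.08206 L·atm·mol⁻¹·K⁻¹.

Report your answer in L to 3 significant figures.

At constant T and P, gas volumes are in the mole ratio: V(H2) = (3/2) × 148 = 222.0 L

222 L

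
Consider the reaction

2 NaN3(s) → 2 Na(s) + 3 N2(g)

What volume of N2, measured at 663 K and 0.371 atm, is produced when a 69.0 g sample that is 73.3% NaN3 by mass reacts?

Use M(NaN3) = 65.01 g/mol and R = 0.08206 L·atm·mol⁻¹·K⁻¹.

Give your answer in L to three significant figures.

171 L

mass of NaN3 = 69.0 × 73.3/100 = 50.58 g
n(NaN3) = 50.58 / 65.01 = 0.7780 mol
n(N2) = (3/2) × 0.7780 = 1.167 mol
V = nRT/P = 1.167 × 0.08206 × 663 / 0.371 = 171.1 L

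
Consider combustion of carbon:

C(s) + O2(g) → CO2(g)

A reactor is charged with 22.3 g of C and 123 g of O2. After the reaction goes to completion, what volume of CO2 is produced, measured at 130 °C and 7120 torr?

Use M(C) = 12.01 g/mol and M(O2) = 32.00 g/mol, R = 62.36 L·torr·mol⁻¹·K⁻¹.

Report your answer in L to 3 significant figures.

n(C) = 22.3 / 12.01 = 1.857 mol
n(O2) = 123 / 32.00 = 3.844 mol
For 1.857 mol C, stoichiometry requires (1/1) × 1.857 = 1.857 mol O2; 3.844 mol is available, so C is limiting.
n(CO2) = (1/1) × 1.857 = 1.857 mol
V(CO2) = nRT/P = 1.857 × 62.36 × 403.15 / 7120 = 6.557 L

6.56 L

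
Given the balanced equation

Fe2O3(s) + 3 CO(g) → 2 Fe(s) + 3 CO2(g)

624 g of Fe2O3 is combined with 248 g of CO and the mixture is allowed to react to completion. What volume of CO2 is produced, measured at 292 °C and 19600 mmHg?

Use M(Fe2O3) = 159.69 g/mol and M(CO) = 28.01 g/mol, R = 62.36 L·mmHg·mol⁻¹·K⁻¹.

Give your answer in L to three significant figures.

n(Fe2O3) = 624 / 159.69 = 3.908 mol
n(CO) = 248 / 28.01 = 8.854 mol
For 3.908 mol Fe2O3, stoichiometry requires (3/1) × 3.908 = 11.72 mol CO; 8.854 mol is available, so CO is limiting.
n(CO2) = (3/3) × 8.854 = 8.854 mol
V(CO2) = nRT/P = 8.854 × 62.36 × 565.15 / 19600 = 15.92 L

15.9 L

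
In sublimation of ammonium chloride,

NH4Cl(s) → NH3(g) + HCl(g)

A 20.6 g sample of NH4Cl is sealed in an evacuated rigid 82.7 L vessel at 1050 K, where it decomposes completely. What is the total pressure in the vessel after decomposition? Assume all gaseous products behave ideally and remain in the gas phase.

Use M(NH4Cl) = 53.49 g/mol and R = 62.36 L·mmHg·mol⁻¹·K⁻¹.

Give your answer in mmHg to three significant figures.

n(NH4Cl) = 20.6 / 53.49 = 0.3851 mol
n(gas produced) = (2/1) × 0.3851 = 0.7702 mol
P = nRT/V = 0.7702 × 62.36 × 1050 / 82.7 = 609.8 mmHg

610 mmHg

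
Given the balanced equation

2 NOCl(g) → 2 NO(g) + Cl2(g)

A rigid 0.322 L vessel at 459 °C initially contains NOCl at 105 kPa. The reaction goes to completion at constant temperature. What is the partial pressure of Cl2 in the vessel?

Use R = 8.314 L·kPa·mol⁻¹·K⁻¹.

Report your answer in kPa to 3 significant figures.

52.5 kPa

n(NOCl)₀ = PV/RT = (105 × 0.322) / (8.314 × 732.15) = 0.005554 mol
n(Cl2) = (1/2) × 0.005554 = 0.002777 mol
P(Cl2) = nRT/V = 0.002777 × 8.314 × 732.15 / 0.322 = 52.50 kPa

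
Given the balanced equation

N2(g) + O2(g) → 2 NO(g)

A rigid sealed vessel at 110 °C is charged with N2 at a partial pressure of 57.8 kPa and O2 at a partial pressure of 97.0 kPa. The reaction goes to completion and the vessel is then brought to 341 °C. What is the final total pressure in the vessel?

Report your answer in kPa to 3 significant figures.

With V and T fixed, P_i ∝ n_i, so the mole ratios apply directly to partial pressures at 110 °C.
P(O2) required for 57.8 kPa of N2 = (1/1) × 57.8 = 57.80 kPa; available 97.0 kPa, so N2 is limiting.
P(O2) remaining = 97.0 − (1/1) × 57.8 = 39.20 kPa
P(gaseous products) = (2)/1 × 57.8 = 115.6 kPa
P_total at 110 °C = 39.20 + 115.6 = 154.8 kPa
Scaling to 341 °C: P = 154.8 × 614.15/383.15 = 248.1 kPa

248 kPa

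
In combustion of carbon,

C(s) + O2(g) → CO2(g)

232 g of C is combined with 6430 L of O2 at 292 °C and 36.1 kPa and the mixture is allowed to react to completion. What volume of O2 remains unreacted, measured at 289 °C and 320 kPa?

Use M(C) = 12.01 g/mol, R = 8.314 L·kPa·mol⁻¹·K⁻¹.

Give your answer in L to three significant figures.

n(C) = 232 / 12.01 = 19.32 mol
n(O2) = PV/RT = (36.1 × 6430) / (8.314 × 565.15) = 49.40 mol
For 19.32 mol C, stoichiometry requires (1/1) × 19.32 = 19.32 mol O2; 49.40 mol is available, so C is limiting.
n(O2) consumed = (1/1) × 19.32 = 19.32 mol; remaining = 49.40 − 19.32 = 30.08 mol
V(O2) = nRT/P = 30.08 × 8.314 × 562.15 / 320 = 439.3 L

439 L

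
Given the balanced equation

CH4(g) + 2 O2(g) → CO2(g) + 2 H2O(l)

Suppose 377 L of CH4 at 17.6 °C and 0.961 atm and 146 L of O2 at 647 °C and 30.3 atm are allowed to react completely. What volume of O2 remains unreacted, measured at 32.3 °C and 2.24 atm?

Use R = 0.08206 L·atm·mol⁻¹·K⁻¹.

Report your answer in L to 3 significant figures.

316 L

n(CH4) = PV/RT = (0.961 × 377) / (0.08206 × 290.75) = 15.18 mol
n(O2) = PV/RT = (30.3 × 146) / (0.08206 × 920.15) = 58.59 mol
For 15.18 mol CH4, stoichiometry requires (2/1) × 15.18 = 30.36 mol O2; 58.59 mol is available, so CH4 is limiting.
n(O2) consumed = (2/1) × 15.18 = 30.36 mol; remaining = 58.59 − 30.36 = 28.23 mol
V(O2) = nRT/P = 28.23 × 0.08206 × 305.45 / 2.24 = 315.9 L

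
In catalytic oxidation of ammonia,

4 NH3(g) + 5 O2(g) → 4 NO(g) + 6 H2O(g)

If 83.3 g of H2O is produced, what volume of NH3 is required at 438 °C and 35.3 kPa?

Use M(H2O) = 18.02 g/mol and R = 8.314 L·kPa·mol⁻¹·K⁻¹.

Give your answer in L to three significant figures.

516 L

n(H2O) = 83.30 / 18.02 = 4.623 mol
n(NH3) = (4/6) × 4.623 = 3.082 mol
V = nRT/P = 3.082 × 8.314 × 711.15 / 35.3 = 516.2 L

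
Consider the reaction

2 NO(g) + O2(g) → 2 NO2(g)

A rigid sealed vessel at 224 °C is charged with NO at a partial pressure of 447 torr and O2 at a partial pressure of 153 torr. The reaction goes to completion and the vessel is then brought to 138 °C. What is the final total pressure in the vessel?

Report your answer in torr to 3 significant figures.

With V and T fixed, P_i ∝ n_i, so the mole ratios apply directly to partial pressures at 224 °C.
P(O2) required for 447 torr of NO = (1/2) × 447 = 223.5 torr; available 153 torr, so O2 is limiting.
P(NO) remaining = 447 − (2/1) × 153 = 141.0 torr
P(gaseous products) = (2)/1 × 153 = 306.0 torr
P_total at 224 °C = 141.0 + 306.0 = 447.0 torr
Scaling to 138 °C: P = 447.0 × 411.15/497.15 = 369.7 torr

370 torr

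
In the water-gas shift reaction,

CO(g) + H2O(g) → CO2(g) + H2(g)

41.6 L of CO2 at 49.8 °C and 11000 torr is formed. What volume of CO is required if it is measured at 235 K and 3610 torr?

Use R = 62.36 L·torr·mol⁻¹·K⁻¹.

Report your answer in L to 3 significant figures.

92.2 L

n(CO2) = PV/RT = (11000 × 41.6) / (62.36 × 322.95) = 22.72 mol
n(CO) = (1/1) × 22.72 = 22.72 mol
V = nRT/P = 22.72 × 62.36 × 235 / 3610 = 92.23 L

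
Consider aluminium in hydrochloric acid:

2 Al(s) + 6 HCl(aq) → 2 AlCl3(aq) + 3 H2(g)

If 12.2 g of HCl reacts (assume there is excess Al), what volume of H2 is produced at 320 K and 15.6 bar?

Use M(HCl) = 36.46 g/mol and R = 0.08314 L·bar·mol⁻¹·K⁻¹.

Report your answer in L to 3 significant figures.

n(HCl) = 12.20 / 36.46 = 0.3346 mol
n(H2) = (3/6) × 0.3346 = 0.1673 mol
V = nRT/P = 0.1673 × 0.08314 × 320 / 15.6 = 0.2853 L

0.285 L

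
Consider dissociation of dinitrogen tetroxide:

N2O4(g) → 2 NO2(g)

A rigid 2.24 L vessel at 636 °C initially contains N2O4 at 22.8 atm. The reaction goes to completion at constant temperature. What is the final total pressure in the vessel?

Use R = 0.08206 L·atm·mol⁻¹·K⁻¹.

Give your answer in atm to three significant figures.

Rigid vessel, constant T ⇒ P scales with total gas moles (1 → 2).
P_final = (2/1) × 22.8 = 45.60 atm

45.6 atm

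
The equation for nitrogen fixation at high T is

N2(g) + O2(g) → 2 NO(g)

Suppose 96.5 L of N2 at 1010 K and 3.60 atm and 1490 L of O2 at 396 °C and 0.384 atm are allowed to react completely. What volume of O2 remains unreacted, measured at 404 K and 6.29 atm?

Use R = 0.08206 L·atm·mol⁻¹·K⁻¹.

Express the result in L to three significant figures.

n(N2) = PV/RT = (3.60 × 96.5) / (0.08206 × 1010) = 4.192 mol
n(O2) = PV/RT = (0.384 × 1490) / (0.08206 × 669.15) = 10.42 mol
For 4.192 mol N2, stoichiometry requires (1/1) × 4.192 = 4.192 mol O2; 10.42 mol is available, so N2 is limiting.
n(O2) consumed = (1/1) × 4.192 = 4.192 mol; remaining = 10.42 − 4.192 = 6.228 mol
V(O2) = nRT/P = 6.228 × 0.08206 × 404 / 6.29 = 32.83 L

32.8 L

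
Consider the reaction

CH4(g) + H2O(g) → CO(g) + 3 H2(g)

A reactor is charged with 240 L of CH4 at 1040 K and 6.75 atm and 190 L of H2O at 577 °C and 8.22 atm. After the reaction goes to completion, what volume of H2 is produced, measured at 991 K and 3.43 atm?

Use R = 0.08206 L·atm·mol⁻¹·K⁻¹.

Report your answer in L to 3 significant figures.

n(CH4) = PV/RT = (6.75 × 240) / (0.08206 × 1040) = 18.98 mol
n(H2O) = PV/RT = (8.22 × 190) / (0.08206 × 850.15) = 22.39 mol
For 18.98 mol CH4, stoichiometry requires (1/1) × 18.98 = 18.98 mol H2O; 22.39 mol is available, so CH4 is limiting.
n(H2) = (3/1) × 18.98 = 56.94 mol
V(H2) = nRT/P = 56.94 × 0.08206 × 991 / 3.43 = 1350 L

1350 L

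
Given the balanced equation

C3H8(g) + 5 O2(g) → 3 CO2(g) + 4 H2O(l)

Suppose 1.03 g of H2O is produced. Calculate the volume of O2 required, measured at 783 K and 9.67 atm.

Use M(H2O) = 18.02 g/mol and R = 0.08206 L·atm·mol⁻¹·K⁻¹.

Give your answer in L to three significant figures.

n(H2O) = 1.030 / 18.02 = 0.05716 mol
n(O2) = (5/4) × 0.05716 = 0.07145 mol
V = nRT/P = 0.07145 × 0.08206 × 783 / 9.67 = 0.4748 L

0.475 L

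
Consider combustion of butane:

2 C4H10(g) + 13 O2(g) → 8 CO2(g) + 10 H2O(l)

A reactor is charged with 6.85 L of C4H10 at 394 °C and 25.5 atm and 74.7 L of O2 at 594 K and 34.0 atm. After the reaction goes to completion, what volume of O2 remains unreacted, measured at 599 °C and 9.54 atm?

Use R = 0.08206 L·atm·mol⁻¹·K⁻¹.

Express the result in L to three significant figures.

235 L

n(C4H10) = PV/RT = (25.5 × 6.85) / (0.08206 × 667.15) = 3.191 mol
n(O2) = PV/RT = (34.0 × 74.7) / (0.08206 × 594) = 52.11 mol
For 3.191 mol C4H10, stoichiometry requires (13/2) × 3.191 = 20.74 mol O2; 52.11 mol is available, so C4H10 is limiting.
n(O2) consumed = (13/2) × 3.191 = 20.74 mol; remaining = 52.11 − 20.74 = 31.37 mol
V(O2) = nRT/P = 31.37 × 0.08206 × 872.15 / 9.54 = 235.3 L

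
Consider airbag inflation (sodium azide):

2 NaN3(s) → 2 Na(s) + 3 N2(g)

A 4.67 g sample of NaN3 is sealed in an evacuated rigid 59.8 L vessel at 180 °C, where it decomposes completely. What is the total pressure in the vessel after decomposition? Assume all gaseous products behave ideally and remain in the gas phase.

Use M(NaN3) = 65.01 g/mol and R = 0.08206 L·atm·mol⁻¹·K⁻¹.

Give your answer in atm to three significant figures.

n(NaN3) = 4.67 / 65.01 = 0.07184 mol
n(gas produced) = (3/2) × 0.07184 = 0.1078 mol
P = nRT/V = 0.1078 × 0.08206 × 453.15 / 59.8 = 0.06703 atm

0.0670 atm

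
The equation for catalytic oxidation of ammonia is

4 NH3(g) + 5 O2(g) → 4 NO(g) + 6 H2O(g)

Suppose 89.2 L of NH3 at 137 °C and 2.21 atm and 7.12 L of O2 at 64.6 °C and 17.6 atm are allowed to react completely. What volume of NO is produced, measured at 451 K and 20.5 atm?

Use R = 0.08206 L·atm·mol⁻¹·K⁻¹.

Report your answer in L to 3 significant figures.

6.53 L

n(NH3) = PV/RT = (2.21 × 89.2) / (0.08206 × 410.15) = 5.857 mol
n(O2) = PV/RT = (17.6 × 7.12) / (0.08206 × 337.75) = 4.521 mol
For 5.857 mol NH3, stoichiometry requires (5/4) × 5.857 = 7.321 mol O2; 4.521 mol is available, so O2 is limiting.
n(NO) = (4/5) × 4.521 = 3.617 mol
V(NO) = nRT/P = 3.617 × 0.08206 × 451 / 20.5 = 6.530 L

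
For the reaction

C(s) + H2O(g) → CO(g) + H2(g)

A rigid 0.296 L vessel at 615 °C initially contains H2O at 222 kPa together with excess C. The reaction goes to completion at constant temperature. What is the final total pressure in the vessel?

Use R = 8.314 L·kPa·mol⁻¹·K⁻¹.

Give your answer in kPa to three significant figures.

Rigid vessel, constant T ⇒ P scales with total gas moles (1 → 2).
P_final = (2/1) × 222 = 444.0 kPa

444 kPa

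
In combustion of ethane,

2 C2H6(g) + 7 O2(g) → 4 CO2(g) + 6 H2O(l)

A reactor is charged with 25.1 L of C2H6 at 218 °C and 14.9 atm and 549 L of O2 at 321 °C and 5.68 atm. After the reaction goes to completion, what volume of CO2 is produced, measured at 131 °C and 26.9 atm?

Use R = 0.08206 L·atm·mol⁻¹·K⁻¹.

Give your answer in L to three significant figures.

n(C2H6) = PV/RT = (14.9 × 25.1) / (0.08206 × 491.15) = 9.279 mol
n(O2) = PV/RT = (5.68 × 549) / (0.08206 × 594.15) = 63.96 mol
For 9.279 mol C2H6, stoichiometry requires (7/2) × 9.279 = 32.48 mol O2; 63.96 mol is available, so C2H6 is limiting.
n(CO2) = (4/2) × 9.279 = 18.56 mol
V(CO2) = nRT/P = 18.56 × 0.08206 × 404.15 / 26.9 = 22.88 L

22.9 L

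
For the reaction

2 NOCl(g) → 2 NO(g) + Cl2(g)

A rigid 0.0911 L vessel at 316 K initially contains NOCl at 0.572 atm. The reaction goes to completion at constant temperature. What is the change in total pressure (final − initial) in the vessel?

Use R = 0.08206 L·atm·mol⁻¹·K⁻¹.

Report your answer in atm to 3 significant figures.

0.286 atm

Rigid vessel, constant T ⇒ P scales with total gas moles (2 → 3).
P_final = (3/2) × 0.572 = 0.8580 atm; ΔP = 0.8580 − 0.572 = 0.2860 atm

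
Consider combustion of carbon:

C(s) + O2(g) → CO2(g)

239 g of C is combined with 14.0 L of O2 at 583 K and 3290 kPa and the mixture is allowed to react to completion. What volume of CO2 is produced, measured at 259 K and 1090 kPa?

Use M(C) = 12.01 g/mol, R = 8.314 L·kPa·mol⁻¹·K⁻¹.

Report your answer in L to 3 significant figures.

18.8 L

n(C) = 239 / 12.01 = 19.90 mol
n(O2) = PV/RT = (3290 × 14.0) / (8.314 × 583) = 9.503 mol
For 19.90 mol C, stoichiometry requires (1/1) × 19.90 = 19.90 mol O2; 9.503 mol is available, so O2 is limiting.
n(CO2) = (1/1) × 9.503 = 9.503 mol
V(CO2) = nRT/P = 9.503 × 8.314 × 259 / 1090 = 18.77 L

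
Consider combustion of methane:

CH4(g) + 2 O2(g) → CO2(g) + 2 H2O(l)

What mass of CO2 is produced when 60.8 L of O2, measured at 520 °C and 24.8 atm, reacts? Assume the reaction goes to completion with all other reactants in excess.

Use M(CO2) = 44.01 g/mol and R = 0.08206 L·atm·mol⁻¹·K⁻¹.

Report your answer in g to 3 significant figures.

n(O2) = PV/RT = (24.8 × 60.8) / (0.08206 × 793.15) = 23.17 mol
n(CO2) = (1/2) × 23.17 = 11.59 mol
m(CO2) = 11.59 × 44.01 = 510.1 g

510 g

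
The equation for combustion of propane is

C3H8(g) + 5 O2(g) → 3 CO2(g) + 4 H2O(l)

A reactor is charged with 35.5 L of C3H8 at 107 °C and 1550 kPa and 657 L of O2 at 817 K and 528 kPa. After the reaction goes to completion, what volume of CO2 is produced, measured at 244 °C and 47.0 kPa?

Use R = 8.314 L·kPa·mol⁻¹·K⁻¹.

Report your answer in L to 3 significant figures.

n(C3H8) = PV/RT = (1550 × 35.5) / (8.314 × 380.15) = 17.41 mol
n(O2) = PV/RT = (528 × 657) / (8.314 × 817) = 51.07 mol
For 17.41 mol C3H8, stoichiometry requires (5/1) × 17.41 = 87.05 mol O2; 51.07 mol is available, so O2 is limiting.
n(CO2) = (3/5) × 51.07 = 30.64 mol
V(CO2) = nRT/P = 30.64 × 8.314 × 517.15 / 47.0 = 2803 L

2800 L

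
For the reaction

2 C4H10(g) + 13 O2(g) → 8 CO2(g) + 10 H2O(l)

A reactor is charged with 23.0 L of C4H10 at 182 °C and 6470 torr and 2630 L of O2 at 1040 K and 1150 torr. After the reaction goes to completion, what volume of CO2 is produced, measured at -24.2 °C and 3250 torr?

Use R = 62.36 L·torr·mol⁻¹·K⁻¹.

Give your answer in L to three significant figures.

100 L

n(C4H10) = PV/RT = (6470 × 23.0) / (62.36 × 455.15) = 5.243 mol
n(O2) = PV/RT = (1150 × 2630) / (62.36 × 1040) = 46.64 mol
For 5.243 mol C4H10, stoichiometry requires (13/2) × 5.243 = 34.08 mol O2; 46.64 mol is available, so C4H10 is limiting.
n(CO2) = (8/2) × 5.243 = 20.97 mol
V(CO2) = nRT/P = 20.97 × 62.36 × 248.95 / 3250 = 100.2 L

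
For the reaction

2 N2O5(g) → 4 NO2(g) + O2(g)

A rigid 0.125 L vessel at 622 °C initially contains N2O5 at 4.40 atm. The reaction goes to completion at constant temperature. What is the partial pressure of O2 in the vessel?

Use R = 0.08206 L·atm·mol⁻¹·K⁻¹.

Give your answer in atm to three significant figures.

2.20 atm

n(N2O5)₀ = PV/RT = (4.40 × 0.125) / (0.08206 × 895.15) = 0.007487 mol
n(O2) = (1/2) × 0.007487 = 0.003743 mol
P(O2) = nRT/V = 0.003743 × 0.08206 × 895.15 / 0.125 = 2.200 atm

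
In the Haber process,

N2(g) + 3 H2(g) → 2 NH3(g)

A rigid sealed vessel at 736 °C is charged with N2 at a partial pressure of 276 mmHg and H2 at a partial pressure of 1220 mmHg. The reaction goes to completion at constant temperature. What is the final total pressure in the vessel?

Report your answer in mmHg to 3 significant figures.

At constant V, partial pressures at 736 °C are proportional to moles, so apply stoichiometry directly to pressures.
P(H2) required for 276 mmHg of N2 = (3/1) × 276 = 828.0 mmHg; available 1220 mmHg, so N2 is limiting.
P(H2) remaining = 1220 − (3/1) × 276 = 392.0 mmHg
P(gaseous products) = (2)/1 × 276 = 552.0 mmHg
P_total at 736 °C = 392.0 + 552.0 = 944.0 mmHg

944 mmHg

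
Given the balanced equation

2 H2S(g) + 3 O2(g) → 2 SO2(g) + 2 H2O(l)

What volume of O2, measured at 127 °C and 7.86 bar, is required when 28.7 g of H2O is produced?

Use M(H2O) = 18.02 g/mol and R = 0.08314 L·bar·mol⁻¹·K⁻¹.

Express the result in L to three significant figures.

n(H2O) = 28.70 / 18.02 = 1.593 mol
n(O2) = (3/2) × 1.593 = 2.389 mol
V = nRT/P = 2.389 × 0.08314 × 400.15 / 7.86 = 10.11 L

10.1 L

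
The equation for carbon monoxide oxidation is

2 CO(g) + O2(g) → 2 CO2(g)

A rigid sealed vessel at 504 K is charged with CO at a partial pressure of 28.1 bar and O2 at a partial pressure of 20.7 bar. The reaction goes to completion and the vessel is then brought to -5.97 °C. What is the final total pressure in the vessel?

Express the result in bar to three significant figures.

18.4 bar

With V and T fixed, P_i ∝ n_i, so the mole ratios apply directly to partial pressures at 504 K.
P(O2) required for 28.1 bar of CO = (1/2) × 28.1 = 14.05 bar; available 20.7 bar, so CO is limiting.
P(O2) remaining = 20.7 − (1/2) × 28.1 = 6.650 bar
P(gaseous products) = (2)/2 × 28.1 = 28.10 bar
P_total at 504 K = 6.650 + 28.10 = 34.75 bar
Scaling to -5.97 °C: P = 34.75 × 267.18/504 = 18.42 bar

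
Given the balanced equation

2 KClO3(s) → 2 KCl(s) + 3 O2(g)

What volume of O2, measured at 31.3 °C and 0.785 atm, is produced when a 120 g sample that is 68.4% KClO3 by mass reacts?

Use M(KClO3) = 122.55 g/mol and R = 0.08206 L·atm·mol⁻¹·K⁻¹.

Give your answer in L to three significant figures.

32.0 L

mass of KClO3 = 120 × 68.4/100 = 82.08 g
n(KClO3) = 82.08 / 122.55 = 0.6698 mol
n(O2) = (3/2) × 0.6698 = 1.005 mol
V = nRT/P = 1.005 × 0.08206 × 304.45 / 0.785 = 31.98 L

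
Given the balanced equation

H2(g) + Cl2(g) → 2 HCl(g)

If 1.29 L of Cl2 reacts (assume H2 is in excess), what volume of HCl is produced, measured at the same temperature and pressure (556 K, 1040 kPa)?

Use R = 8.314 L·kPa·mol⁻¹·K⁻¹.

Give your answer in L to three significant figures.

2.58 L

At constant T and P, gas volumes are in the mole ratio: V(HCl) = (2/1) × 1.29 = 2.580 L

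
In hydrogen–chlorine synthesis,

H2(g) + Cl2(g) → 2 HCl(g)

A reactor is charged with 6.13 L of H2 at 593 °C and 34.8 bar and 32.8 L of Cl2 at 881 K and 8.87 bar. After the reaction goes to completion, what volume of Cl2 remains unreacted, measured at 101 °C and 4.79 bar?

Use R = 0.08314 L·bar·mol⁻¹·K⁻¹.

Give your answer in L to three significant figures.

6.56 L

n(H2) = PV/RT = (34.8 × 6.13) / (0.08314 × 866.15) = 2.962 mol
n(Cl2) = PV/RT = (8.87 × 32.8) / (0.08314 × 881) = 3.972 mol
For 2.962 mol H2, stoichiometry requires (1/1) × 2.962 = 2.962 mol Cl2; 3.972 mol is available, so H2 is limiting.
n(Cl2) consumed = (1/1) × 2.962 = 2.962 mol; remaining = 3.972 − 2.962 = 1.010 mol
V(Cl2) = nRT/P = 1.010 × 0.08314 × 374.15 / 4.79 = 6.559 L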